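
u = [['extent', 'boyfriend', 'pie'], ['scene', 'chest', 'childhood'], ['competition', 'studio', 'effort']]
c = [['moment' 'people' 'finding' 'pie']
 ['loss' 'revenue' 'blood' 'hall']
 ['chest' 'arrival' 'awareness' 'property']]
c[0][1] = 'people'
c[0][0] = 'moment'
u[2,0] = 'competition'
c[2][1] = 'arrival'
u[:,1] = ['boyfriend', 'chest', 'studio']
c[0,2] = 'finding'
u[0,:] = ['extent', 'boyfriend', 'pie']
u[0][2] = 'pie'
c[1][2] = 'blood'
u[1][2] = 'childhood'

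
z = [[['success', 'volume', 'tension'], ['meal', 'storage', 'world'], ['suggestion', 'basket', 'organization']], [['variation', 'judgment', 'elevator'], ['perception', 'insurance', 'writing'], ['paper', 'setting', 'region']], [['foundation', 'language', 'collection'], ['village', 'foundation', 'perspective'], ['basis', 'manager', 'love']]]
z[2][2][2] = 'love'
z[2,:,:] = [['foundation', 'language', 'collection'], ['village', 'foundation', 'perspective'], ['basis', 'manager', 'love']]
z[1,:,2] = ['elevator', 'writing', 'region']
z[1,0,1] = 'judgment'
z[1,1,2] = 'writing'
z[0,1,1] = 'storage'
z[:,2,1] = ['basket', 'setting', 'manager']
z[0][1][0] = 'meal'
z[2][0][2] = 'collection'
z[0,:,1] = ['volume', 'storage', 'basket']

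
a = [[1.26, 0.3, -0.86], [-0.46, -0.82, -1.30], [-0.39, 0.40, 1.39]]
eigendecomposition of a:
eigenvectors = [[0.82, 0.41, 0.45], [0.13, -0.85, -0.81], [-0.55, 0.34, 0.37]]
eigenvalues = [1.88, -0.08, 0.03]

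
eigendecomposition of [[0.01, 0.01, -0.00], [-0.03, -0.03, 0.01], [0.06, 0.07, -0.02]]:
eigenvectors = [[0.07+0.00j, -0.39+0.46j, (-0.39-0.46j)], [-0.41+0.00j, 0.12-0.43j, 0.12+0.43j], [0.91+0.00j, -0.66+0.00j, -0.66-0.00j]]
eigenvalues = [(-0.05+0j), 0j, -0j]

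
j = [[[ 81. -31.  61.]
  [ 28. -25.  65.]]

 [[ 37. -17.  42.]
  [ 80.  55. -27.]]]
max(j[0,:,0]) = 81.0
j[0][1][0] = 28.0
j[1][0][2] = 42.0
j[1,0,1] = -17.0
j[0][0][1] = -31.0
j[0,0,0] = 81.0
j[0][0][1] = -31.0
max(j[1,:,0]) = 80.0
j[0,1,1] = -25.0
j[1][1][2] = -27.0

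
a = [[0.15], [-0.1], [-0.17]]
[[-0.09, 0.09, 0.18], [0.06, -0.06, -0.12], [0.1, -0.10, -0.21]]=a@[[-0.58, 0.57, 1.21]]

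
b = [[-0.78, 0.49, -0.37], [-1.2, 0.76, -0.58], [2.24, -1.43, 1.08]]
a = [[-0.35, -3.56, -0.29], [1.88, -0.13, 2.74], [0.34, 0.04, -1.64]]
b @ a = [[1.07, 2.70, 2.18], [1.65, 4.15, 3.38], [-3.11, -7.75, -6.34]]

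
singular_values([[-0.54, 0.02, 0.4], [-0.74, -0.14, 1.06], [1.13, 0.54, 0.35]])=[1.62, 1.09, 0.15]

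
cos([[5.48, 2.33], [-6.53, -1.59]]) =[[-5.98, -3.29], [9.23, 4.01]]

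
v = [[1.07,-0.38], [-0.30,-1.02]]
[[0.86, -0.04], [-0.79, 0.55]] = v@[[0.98, -0.21], [0.49, -0.48]]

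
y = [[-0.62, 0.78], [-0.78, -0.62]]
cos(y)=[[1.07,0.5],[-0.50,1.07]]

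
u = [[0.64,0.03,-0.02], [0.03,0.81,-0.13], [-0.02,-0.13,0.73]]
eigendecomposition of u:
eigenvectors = [[-0.13, -0.81, -0.57], [-0.8, -0.26, 0.55], [0.59, -0.53, 0.61]]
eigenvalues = [0.91, 0.64, 0.63]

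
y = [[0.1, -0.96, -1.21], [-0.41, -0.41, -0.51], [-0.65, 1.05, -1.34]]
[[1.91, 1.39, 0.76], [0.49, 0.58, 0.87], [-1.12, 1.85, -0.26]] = y@[[0.72, 0.02, -1.2], [-1.27, 0.15, -0.95], [-0.51, -1.27, 0.03]]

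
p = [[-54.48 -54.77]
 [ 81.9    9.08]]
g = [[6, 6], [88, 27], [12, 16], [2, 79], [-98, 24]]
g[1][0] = 88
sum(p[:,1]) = -45.690000000000005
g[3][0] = 2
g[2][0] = 12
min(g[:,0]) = -98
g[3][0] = 2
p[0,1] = -54.77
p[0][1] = -54.77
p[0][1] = -54.77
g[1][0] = 88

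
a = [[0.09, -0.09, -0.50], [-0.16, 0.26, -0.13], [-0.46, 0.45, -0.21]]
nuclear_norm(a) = 1.33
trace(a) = 0.14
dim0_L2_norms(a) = [0.5, 0.53, 0.56]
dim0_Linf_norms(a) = [0.46, 0.45, 0.5]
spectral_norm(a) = 0.75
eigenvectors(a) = [[0.66,0.77,-0.74], [0.27,-0.18,-0.66], [0.70,-0.61,0.14]]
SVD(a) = [[0.11, -0.99, 0.06], [0.43, -0.00, -0.9], [0.89, 0.12, 0.43]] @ diag([0.7527110426872974, 0.5132878588849479, 0.06679565957386084]) @ [[-0.63, 0.67, -0.4], [-0.28, 0.28, 0.92], [-0.73, -0.69, -0.01]]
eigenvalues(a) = [-0.47, 0.51, 0.11]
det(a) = -0.03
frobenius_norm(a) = 0.91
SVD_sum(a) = [[-0.05, 0.05, -0.03],[-0.2, 0.22, -0.13],[-0.42, 0.45, -0.27]] + [[0.14, -0.14, -0.47],  [0.0, -0.0, -0.00],  [-0.02, 0.02, 0.06]] + [[-0.00,-0.0,-0.0],[0.04,0.04,0.00],[-0.02,-0.02,-0.0]]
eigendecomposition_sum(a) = [[-0.21, 0.17, -0.31], [-0.08, 0.07, -0.13], [-0.22, 0.18, -0.33]] + [[0.3, -0.38, -0.14],[-0.07, 0.09, 0.03],[-0.24, 0.3, 0.11]] + [[-0.00, 0.12, -0.04],[-0.0, 0.10, -0.04],[0.00, -0.02, 0.01]]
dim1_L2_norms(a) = [0.52, 0.33, 0.68]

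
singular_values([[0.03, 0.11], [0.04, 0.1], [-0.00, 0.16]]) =[0.22, 0.04]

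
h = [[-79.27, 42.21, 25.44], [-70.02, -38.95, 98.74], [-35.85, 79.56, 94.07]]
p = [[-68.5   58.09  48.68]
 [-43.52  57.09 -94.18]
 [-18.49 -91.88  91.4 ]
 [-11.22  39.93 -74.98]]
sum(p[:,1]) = 63.23000000000001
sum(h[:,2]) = 218.25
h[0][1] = 42.21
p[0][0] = -68.5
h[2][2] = 94.07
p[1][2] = -94.18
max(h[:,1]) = 79.56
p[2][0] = -18.49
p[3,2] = -74.98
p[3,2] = -74.98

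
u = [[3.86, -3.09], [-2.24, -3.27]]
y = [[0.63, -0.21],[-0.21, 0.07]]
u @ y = [[3.08, -1.03], [-0.72, 0.24]]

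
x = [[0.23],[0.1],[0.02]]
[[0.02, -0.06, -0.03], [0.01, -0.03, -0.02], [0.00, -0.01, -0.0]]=x @ [[0.10,-0.27,-0.15]]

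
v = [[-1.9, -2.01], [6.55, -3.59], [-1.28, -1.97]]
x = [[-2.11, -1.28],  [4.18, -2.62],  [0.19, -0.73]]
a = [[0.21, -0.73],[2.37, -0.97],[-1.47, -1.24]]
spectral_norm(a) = 2.81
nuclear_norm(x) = 7.32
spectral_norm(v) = 7.51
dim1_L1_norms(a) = [0.94, 3.34, 2.71]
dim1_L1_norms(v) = [3.91, 10.14, 3.25]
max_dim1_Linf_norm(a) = 2.37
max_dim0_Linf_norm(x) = 4.18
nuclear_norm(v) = 11.05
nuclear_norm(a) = 4.52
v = a + x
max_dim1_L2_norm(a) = 2.56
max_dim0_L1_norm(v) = 9.73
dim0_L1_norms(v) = [9.73, 7.57]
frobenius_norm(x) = 5.57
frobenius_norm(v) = 8.30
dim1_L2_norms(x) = [2.47, 4.93, 0.75]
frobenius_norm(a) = 3.29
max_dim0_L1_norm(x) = 6.48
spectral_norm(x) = 5.11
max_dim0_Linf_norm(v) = 6.55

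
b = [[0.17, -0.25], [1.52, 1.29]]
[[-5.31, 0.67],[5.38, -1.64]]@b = [[0.12,2.19],[-1.58,-3.46]]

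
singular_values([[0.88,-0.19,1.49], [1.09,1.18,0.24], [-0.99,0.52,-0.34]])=[2.15, 1.38, 0.71]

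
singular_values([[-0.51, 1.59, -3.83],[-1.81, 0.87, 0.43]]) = [4.18, 2.05]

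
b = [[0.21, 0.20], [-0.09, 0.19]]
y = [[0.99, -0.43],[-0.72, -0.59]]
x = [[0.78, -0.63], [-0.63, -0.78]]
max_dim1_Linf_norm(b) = 0.21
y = x + b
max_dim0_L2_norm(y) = 1.22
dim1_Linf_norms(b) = [0.21, 0.19]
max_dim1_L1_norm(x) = 1.41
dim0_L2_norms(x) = [1.0, 1.0]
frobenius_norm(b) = 0.36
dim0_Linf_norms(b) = [0.21, 0.2]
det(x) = -1.01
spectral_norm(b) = 0.30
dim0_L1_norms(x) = [1.41, 1.41]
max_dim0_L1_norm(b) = 0.39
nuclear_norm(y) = 1.95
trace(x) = 0.00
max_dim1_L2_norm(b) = 0.29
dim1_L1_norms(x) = [1.41, 1.41]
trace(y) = 0.40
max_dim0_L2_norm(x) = 1.0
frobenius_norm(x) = 1.42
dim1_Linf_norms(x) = [0.78, 0.78]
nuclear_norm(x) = 2.01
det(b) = 0.06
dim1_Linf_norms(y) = [0.99, 0.72]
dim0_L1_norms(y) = [1.71, 1.02]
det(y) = -0.89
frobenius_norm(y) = 1.43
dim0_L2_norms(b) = [0.23, 0.28]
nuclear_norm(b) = 0.49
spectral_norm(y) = 1.22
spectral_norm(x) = 1.00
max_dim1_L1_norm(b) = 0.41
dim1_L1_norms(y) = [1.42, 1.31]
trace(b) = 0.40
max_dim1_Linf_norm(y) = 0.99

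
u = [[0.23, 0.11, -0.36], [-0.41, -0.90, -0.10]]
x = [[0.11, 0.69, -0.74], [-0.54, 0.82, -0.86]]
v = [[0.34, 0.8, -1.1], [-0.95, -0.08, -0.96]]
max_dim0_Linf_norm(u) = 0.9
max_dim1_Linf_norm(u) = 0.9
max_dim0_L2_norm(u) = 0.91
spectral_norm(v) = 1.60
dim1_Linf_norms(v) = [1.1, 0.96]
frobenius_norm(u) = 1.09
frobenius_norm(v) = 1.95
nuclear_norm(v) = 2.71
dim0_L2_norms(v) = [1.01, 0.8, 1.46]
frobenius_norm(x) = 1.66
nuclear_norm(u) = 1.41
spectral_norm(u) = 1.01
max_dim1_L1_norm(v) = 2.24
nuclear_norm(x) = 2.02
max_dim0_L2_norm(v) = 1.46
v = u + x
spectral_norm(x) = 1.60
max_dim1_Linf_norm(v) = 1.1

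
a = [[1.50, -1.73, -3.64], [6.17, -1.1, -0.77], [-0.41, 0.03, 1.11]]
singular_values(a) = [6.88, 3.5, 0.44]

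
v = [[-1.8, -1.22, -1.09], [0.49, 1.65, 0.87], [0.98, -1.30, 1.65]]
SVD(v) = [[0.78,0.12,-0.62],[-0.52,-0.44,-0.74],[-0.36,0.89,-0.28]] @ diag([3.060224364110346, 2.2855762053139985, 0.6481267244975231]) @ [[-0.65, -0.44, -0.62], [0.2, -0.89, 0.42], [0.73, -0.16, -0.67]]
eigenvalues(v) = [(-1.34+0j), (1.42+1.17j), (1.42-1.17j)]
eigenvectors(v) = [[(0.94+0j), -0.18+0.26j, (-0.18-0.26j)],[-0.06+0.00j, 0.01-0.52j, (0.01+0.52j)],[(-0.33+0j), (0.79+0j), 0.79-0.00j]]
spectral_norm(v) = 3.06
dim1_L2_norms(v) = [2.43, 1.93, 2.32]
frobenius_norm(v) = 3.87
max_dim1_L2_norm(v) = 2.43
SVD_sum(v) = [[-1.56, -1.04, -1.47], [1.03, 0.69, 0.97], [0.71, 0.48, 0.67]] + [[0.05,-0.24,0.11], [-0.20,0.89,-0.42], [0.40,-1.80,0.86]] + [[-0.29, 0.06, 0.27], [-0.35, 0.07, 0.32], [-0.13, 0.03, 0.12]]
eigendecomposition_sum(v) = [[(-1.5+0j),-0.76+0.00j,-0.33+0.00j], [(0.09-0j),0.05-0.00j,(0.02-0j)], [(0.53-0j),0.27-0.00j,0.12-0.00j]] + [[(-0.15+0.01j), (-0.23-0.53j), -0.38+0.11j], [0.20-0.14j, (0.8+0.52j), (0.43-0.49j)], [0.22+0.30j, -0.78+1.24j, (0.77+0.64j)]] + [[-0.15-0.01j, (-0.23+0.53j), -0.38-0.11j], [(0.2+0.14j), (0.8-0.52j), 0.43+0.49j], [0.22-0.30j, -0.78-1.24j, (0.77-0.64j)]]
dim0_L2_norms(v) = [2.11, 2.43, 2.16]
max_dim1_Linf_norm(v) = 1.8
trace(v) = 1.50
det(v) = -4.53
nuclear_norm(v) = 5.99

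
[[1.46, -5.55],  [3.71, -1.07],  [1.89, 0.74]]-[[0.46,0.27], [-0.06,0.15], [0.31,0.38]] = [[1.0, -5.82], [3.77, -1.22], [1.58, 0.36]]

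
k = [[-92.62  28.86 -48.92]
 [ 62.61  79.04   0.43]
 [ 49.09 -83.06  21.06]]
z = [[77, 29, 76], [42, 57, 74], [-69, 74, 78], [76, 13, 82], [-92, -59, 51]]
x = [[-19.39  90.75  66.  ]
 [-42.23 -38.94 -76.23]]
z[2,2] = 78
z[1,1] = 57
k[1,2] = 0.43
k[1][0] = 62.61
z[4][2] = 51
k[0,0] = -92.62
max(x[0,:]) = 90.75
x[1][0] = -42.23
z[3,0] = 76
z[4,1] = -59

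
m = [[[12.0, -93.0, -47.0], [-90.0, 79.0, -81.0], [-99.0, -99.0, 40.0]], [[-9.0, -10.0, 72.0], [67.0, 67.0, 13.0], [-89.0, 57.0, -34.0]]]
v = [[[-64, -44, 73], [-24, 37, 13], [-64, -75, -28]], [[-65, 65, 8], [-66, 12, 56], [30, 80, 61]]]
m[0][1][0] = -90.0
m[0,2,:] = [-99.0, -99.0, 40.0]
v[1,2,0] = 30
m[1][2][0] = -89.0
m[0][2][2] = 40.0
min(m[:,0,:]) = -93.0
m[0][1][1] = 79.0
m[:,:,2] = [[-47.0, -81.0, 40.0], [72.0, 13.0, -34.0]]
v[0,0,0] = -64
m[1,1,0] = 67.0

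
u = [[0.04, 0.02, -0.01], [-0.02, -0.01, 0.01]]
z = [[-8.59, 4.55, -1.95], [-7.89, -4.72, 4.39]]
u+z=[[-8.55, 4.57, -1.96],[-7.91, -4.73, 4.40]]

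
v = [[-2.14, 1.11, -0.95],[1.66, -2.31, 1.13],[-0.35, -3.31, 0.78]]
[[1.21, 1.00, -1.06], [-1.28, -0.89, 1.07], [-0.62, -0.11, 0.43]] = v@[[-0.37, -0.45, 0.37], [0.17, 0.1, -0.14], [-0.24, 0.08, 0.12]]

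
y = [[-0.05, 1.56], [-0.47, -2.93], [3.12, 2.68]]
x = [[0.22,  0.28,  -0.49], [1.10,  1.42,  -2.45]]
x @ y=[[-1.67, -1.79], [-8.37, -9.01]]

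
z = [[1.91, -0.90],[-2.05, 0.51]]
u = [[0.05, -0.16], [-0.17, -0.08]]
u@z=[[0.42, -0.13], [-0.16, 0.11]]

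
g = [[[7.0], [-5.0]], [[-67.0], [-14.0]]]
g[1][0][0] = -67.0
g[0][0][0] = 7.0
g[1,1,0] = -14.0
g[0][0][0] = 7.0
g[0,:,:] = [[7.0], [-5.0]]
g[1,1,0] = -14.0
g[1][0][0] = -67.0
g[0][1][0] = -5.0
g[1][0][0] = -67.0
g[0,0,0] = 7.0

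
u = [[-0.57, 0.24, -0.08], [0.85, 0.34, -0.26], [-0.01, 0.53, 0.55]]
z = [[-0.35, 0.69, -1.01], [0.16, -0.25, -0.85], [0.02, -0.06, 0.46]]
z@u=[[0.80, -0.38, -0.71], [-0.30, -0.50, -0.42], [-0.07, 0.23, 0.27]]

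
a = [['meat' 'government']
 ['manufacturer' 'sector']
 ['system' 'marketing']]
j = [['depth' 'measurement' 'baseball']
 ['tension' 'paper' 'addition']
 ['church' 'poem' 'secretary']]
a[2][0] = 'system'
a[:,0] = ['meat', 'manufacturer', 'system']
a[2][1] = 'marketing'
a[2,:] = ['system', 'marketing']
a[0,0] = 'meat'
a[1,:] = ['manufacturer', 'sector']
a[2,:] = ['system', 'marketing']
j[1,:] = ['tension', 'paper', 'addition']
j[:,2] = ['baseball', 'addition', 'secretary']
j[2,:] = ['church', 'poem', 'secretary']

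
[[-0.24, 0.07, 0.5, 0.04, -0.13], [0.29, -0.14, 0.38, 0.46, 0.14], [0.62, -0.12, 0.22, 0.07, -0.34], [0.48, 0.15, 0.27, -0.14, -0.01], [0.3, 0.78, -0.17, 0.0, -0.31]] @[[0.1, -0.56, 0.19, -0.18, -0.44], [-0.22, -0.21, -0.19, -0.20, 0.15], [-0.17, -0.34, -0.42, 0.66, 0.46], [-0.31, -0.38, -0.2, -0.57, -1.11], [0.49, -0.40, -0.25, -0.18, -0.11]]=[[-0.2, -0.01, -0.24, 0.36, 0.32], [-0.08, -0.49, -0.20, -0.06, -0.50], [-0.14, -0.29, 0.12, 0.08, -0.23], [0.01, -0.33, -0.02, 0.14, 0.09], [-0.26, -0.15, 0.06, -0.27, -0.06]]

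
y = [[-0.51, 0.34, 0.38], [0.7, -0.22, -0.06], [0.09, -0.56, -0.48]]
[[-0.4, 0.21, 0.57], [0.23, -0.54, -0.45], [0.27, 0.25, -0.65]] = y @ [[0.35, -0.88, -0.34], [0.33, -0.22, 0.92], [-0.88, -0.43, 0.22]]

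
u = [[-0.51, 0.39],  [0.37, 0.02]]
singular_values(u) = [0.71, 0.22]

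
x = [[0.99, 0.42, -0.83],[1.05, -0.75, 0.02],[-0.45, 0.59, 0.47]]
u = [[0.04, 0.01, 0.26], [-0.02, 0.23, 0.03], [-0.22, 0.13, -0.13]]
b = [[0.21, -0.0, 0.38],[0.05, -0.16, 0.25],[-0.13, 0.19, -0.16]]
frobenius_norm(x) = 2.07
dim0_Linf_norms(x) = [1.05, 0.75, 0.83]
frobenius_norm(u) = 0.45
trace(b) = -0.11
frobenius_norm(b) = 0.60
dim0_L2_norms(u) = [0.22, 0.26, 0.29]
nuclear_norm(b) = 0.84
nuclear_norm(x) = 3.22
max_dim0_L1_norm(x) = 2.49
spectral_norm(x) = 1.72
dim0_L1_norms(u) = [0.28, 0.37, 0.42]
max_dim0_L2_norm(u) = 0.29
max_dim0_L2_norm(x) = 1.51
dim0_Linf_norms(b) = [0.21, 0.19, 0.38]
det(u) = 0.01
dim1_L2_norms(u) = [0.26, 0.23, 0.29]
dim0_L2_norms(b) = [0.25, 0.25, 0.48]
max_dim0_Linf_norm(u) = 0.26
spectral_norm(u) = 0.35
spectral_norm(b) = 0.56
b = x @ u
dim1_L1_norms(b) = [0.59, 0.46, 0.48]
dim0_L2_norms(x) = [1.51, 1.04, 0.95]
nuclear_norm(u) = 0.73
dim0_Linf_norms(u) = [0.22, 0.23, 0.26]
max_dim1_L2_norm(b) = 0.43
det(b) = -0.01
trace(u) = 0.14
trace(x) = 0.71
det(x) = -0.81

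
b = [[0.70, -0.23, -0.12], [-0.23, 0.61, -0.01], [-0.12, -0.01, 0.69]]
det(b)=0.249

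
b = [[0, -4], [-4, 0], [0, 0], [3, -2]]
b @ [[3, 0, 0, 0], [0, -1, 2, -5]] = [[0, 4, -8, 20], [-12, 0, 0, 0], [0, 0, 0, 0], [9, 2, -4, 10]]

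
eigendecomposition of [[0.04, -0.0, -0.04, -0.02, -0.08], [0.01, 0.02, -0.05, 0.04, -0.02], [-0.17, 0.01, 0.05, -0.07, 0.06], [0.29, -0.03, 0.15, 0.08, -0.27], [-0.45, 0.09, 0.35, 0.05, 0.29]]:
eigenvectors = [[0.15+0.00j,(0.29-0.21j),0.29+0.21j,-0.02+0.13j,(-0.02-0.13j)], [(0.12+0j),0.76+0.00j,(0.76-0j),-0.09-0.26j,(-0.09+0.26j)], [-0.27+0.00j,0.10-0.12j,(0.1+0.12j),(-0.14+0.36j),-0.14-0.36j], [(0.55+0j),(-0.4+0.21j),-0.40-0.21j,(0.86+0j),(0.86-0j)], [(-0.76+0j),0.17-0.19j,(0.17+0.19j),(0.1-0.12j),(0.1+0.12j)]]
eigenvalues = [(0.45+0j), (-0.01+0.02j), (-0.01-0.02j), (0.02+0.15j), (0.02-0.15j)]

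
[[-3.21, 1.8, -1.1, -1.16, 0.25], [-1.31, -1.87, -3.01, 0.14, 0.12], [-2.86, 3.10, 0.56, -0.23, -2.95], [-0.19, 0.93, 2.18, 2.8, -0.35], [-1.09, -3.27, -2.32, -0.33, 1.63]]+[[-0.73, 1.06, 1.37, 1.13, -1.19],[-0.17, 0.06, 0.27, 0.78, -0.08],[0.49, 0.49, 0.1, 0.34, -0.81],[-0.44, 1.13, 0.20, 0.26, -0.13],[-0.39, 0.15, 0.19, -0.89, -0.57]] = [[-3.94,2.86,0.27,-0.03,-0.94], [-1.48,-1.81,-2.74,0.92,0.04], [-2.37,3.59,0.66,0.11,-3.76], [-0.63,2.06,2.38,3.06,-0.48], [-1.48,-3.12,-2.13,-1.22,1.06]]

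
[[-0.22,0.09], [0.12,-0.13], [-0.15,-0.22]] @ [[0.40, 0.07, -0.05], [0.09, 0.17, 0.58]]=[[-0.08, -0.0, 0.06], [0.04, -0.01, -0.08], [-0.08, -0.05, -0.12]]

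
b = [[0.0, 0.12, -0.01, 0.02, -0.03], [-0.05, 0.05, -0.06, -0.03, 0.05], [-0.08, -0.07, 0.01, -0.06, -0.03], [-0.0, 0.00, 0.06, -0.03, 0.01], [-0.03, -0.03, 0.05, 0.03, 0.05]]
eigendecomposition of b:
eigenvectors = [[(0.33+0.3j), 0.33-0.30j, (0.04+0.49j), (0.04-0.49j), (0.56+0j)], [-0.06+0.39j, (-0.06-0.39j), -0.41-0.11j, (-0.41+0.11j), (-0+0j)], [-0.22-0.39j, -0.22+0.39j, -0.63+0.00j, -0.63-0.00j, (0.16+0j)], [(-0.21-0.08j), (-0.21+0.08j), -0.00+0.39j, (-0-0.39j), (-0.75+0j)], [-0.63+0.00j, -0.63-0.00j, 0.11+0.13j, 0.11-0.13j, (0.32+0j)]]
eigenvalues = [(0.09+0.07j), (0.09-0.07j), (-0.03+0.09j), (-0.03-0.09j), (-0.05+0j)]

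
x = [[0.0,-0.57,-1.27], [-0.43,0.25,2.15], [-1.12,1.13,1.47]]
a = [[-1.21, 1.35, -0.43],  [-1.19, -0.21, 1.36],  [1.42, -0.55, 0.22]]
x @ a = [[-1.13, 0.82, -1.05],  [3.28, -1.82, 1.0],  [2.1, -2.56, 2.34]]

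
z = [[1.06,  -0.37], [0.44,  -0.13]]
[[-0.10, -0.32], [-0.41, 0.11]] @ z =[[-0.25, 0.08], [-0.39, 0.14]]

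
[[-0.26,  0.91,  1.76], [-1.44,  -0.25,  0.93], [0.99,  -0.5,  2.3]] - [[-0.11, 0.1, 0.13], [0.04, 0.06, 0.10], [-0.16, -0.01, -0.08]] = [[-0.15, 0.81, 1.63], [-1.48, -0.31, 0.83], [1.15, -0.49, 2.38]]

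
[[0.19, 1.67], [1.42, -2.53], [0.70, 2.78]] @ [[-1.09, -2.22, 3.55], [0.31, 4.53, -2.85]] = [[0.31, 7.14, -4.08], [-2.33, -14.61, 12.25], [0.1, 11.04, -5.44]]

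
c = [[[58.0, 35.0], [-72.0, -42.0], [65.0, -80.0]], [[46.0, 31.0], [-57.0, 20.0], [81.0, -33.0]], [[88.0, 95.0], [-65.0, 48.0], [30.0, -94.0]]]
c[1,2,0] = 81.0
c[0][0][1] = 35.0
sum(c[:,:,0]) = 174.0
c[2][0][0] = 88.0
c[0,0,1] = 35.0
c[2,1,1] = 48.0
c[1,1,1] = 20.0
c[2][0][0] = 88.0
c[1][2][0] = 81.0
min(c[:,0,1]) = 31.0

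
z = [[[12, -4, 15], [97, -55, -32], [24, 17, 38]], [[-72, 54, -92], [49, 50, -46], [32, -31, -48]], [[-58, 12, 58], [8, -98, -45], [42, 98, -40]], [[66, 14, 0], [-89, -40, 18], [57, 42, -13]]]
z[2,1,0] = 8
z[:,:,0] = [[12, 97, 24], [-72, 49, 32], [-58, 8, 42], [66, -89, 57]]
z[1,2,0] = 32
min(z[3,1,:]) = -89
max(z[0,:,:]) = 97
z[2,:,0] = [-58, 8, 42]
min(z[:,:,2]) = -92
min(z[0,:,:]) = -55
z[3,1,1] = -40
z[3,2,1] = 42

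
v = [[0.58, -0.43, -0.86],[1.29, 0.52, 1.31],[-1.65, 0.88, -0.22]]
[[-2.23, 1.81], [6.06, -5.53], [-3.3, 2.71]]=v @[[1.19, -1.28],[-0.6, -0.06],[3.69, -2.94]]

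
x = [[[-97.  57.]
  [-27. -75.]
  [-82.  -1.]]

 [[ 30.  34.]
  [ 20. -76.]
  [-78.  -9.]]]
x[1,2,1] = -9.0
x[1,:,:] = [[30.0, 34.0], [20.0, -76.0], [-78.0, -9.0]]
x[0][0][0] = -97.0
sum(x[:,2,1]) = -10.0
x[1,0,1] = 34.0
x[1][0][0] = 30.0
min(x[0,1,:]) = -75.0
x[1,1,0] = 20.0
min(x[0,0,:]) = -97.0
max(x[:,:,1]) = 57.0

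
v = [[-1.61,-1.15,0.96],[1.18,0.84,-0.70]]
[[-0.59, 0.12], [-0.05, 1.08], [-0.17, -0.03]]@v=[[1.09, 0.78, -0.65], [1.35, 0.96, -0.80], [0.24, 0.17, -0.14]]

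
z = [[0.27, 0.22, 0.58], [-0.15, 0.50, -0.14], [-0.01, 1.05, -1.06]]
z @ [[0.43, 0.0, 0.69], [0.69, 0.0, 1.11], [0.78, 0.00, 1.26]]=[[0.72, 0.0, 1.16],[0.17, 0.00, 0.28],[-0.11, 0.00, -0.18]]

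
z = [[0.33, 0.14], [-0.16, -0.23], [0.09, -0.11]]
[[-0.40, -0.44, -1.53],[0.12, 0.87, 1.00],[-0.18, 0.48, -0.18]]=z@[[-1.41,0.40,-3.94], [0.46,-4.05,-1.61]]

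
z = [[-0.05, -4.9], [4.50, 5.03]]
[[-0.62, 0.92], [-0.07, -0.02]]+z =[[-0.67, -3.98], [4.43, 5.01]]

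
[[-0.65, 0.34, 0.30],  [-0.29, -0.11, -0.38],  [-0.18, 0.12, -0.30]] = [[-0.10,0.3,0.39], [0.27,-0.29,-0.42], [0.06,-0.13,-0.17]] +[[-0.55,0.04,-0.09],[-0.56,0.18,0.04],[-0.24,0.25,-0.13]]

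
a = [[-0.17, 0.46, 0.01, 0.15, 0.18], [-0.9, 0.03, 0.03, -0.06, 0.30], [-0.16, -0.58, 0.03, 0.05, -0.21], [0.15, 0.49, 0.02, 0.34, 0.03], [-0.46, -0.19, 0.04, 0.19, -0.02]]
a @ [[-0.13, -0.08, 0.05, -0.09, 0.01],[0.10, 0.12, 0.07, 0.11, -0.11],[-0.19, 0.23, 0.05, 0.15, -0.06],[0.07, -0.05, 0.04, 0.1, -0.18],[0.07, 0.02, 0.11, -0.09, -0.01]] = [[0.09, 0.07, 0.05, 0.07, -0.08], [0.13, 0.09, -0.01, 0.06, -0.01], [-0.05, -0.06, -0.07, -0.02, 0.05], [0.05, 0.03, 0.06, 0.07, -0.12], [0.05, 0.01, -0.03, 0.05, -0.02]]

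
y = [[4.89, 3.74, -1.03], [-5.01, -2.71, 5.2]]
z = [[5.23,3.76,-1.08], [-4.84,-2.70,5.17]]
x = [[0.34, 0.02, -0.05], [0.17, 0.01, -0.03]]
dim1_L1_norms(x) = [0.41, 0.21]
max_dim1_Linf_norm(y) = 5.2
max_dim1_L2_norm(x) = 0.34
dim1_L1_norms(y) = [9.66, 12.92]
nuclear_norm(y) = 12.33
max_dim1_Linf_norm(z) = 5.23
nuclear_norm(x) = 0.39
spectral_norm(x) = 0.39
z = y + x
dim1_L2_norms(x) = [0.34, 0.17]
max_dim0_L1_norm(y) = 9.9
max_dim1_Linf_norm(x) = 0.34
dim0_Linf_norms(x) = [0.34, 0.02, 0.05]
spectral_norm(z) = 9.58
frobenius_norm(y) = 9.92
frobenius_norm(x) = 0.39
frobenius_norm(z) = 10.01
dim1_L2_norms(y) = [6.24, 7.71]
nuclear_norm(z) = 12.47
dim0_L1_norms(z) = [10.07, 6.46, 6.25]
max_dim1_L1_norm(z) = 12.71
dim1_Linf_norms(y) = [4.89, 5.2]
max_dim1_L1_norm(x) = 0.41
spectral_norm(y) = 9.51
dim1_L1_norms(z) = [10.07, 12.71]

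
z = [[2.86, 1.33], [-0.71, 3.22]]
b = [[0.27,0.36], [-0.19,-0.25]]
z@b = [[0.52, 0.7], [-0.8, -1.06]]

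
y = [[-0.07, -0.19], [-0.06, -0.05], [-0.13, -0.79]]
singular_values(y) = [0.83, 0.06]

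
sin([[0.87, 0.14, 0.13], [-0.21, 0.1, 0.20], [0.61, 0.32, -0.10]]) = [[0.75, 0.11, 0.11], [-0.19, 0.1, 0.20], [0.54, 0.30, -0.11]]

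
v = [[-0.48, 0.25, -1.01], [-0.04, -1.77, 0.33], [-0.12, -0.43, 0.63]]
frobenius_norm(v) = 2.27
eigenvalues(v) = [0.67, -0.58, -1.71]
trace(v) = -1.62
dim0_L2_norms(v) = [0.5, 1.84, 1.24]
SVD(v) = [[0.34, -0.85, -0.39], [-0.88, -0.44, 0.18], [-0.33, 0.28, -0.90]] @ diag([1.9761214650454235, 1.0725555196453593, 0.3117188038360937]) @ [[-0.05, 0.9, -0.43],[0.37, 0.41, 0.83],[0.93, -0.12, -0.35]]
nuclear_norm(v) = 3.36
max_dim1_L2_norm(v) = 1.8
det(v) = 0.66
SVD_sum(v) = [[-0.03,  0.61,  -0.29],[0.08,  -1.57,  0.74],[0.03,  -0.59,  0.28]] + [[-0.33, -0.38, -0.76],[-0.17, -0.2, -0.39],[0.11, 0.13, 0.25]] + [[-0.11, 0.01, 0.04], [0.05, -0.01, -0.02], [-0.26, 0.03, 0.10]]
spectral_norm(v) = 1.98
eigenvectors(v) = [[0.64,-1.00,0.05], [-0.11,0.01,-0.98], [-0.76,-0.1,-0.18]]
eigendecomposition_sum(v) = [[0.05, 0.10, -0.54], [-0.01, -0.02, 0.09], [-0.06, -0.12, 0.63]] + [[-0.53, 0.05, -0.46], [0.0, -0.0, 0.0], [-0.05, 0.01, -0.04]] + [[0.0, 0.1, -0.01], [-0.03, -1.75, 0.23], [-0.01, -0.32, 0.04]]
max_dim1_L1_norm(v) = 2.14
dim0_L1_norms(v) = [0.64, 2.45, 1.97]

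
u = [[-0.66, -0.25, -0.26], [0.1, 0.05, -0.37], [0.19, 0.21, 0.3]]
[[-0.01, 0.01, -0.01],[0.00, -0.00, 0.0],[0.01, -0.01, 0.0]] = u @ [[0.01,-0.01,0.01], [0.02,-0.03,0.01], [-0.0,0.0,-0.00]]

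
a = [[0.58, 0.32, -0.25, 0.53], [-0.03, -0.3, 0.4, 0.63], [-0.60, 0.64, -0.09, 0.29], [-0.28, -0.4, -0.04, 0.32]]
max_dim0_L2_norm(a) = 0.93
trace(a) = 0.51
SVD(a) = [[-0.63, -0.14, 0.73, -0.23], [-0.49, -0.59, -0.37, 0.53], [-0.58, 0.74, -0.35, 0.04], [-0.17, -0.31, -0.46, -0.82]] @ diag([0.9364925042454317, 0.9348766083372767, 0.8806206879295295, 0.32816873810043373]) @ [[0.04, -0.38, 0.02, -0.92], [-0.45, 0.78, -0.27, -0.35], [0.88, 0.34, -0.32, -0.11], [0.17, 0.36, 0.91, -0.12]]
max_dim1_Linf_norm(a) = 0.64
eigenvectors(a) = [[-0.30+0.00j,0.60+0.00j,-0.28+0.31j,-0.28-0.31j], [(0.53+0j),(-0.33+0j),(-0.52-0j),(-0.52+0j)], [-0.79+0.00j,-0.73+0.00j,-0.54+0.00j,(-0.54-0j)], [(0.09+0j),-0.02+0.00j,-0.16-0.49j,-0.16+0.49j]]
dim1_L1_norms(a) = [1.68, 1.36, 1.62, 1.04]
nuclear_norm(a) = 3.08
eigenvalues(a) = [(-0.78+0j), (0.69+0j), (0.3+0.62j), (0.3-0.62j)]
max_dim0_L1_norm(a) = 1.77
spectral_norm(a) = 0.94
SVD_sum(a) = [[-0.03, 0.22, -0.01, 0.55], [-0.02, 0.18, -0.01, 0.43], [-0.02, 0.21, -0.01, 0.50], [-0.01, 0.06, -0.00, 0.14]] + [[0.06, -0.1, 0.03, 0.04], [0.24, -0.43, 0.15, 0.19], [-0.31, 0.54, -0.19, -0.24], [0.13, -0.22, 0.08, 0.10]] + [[0.56,  0.22,  -0.2,  -0.07], [-0.28,  -0.11,  0.10,  0.03], [-0.27,  -0.11,  0.1,  0.03], [-0.36,  -0.14,  0.13,  0.04]] + [[-0.01,-0.03,-0.07,0.01], [0.03,0.06,0.16,-0.02], [0.0,0.0,0.01,-0.00], [-0.05,-0.1,-0.24,0.03]]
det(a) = -0.25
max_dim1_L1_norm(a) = 1.68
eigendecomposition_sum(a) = [[-0.07-0.00j, 0.20+0.00j, (-0.14+0j), -0.04+0.00j], [(0.12+0j), -0.35-0.00j, 0.25-0.00j, 0.08-0.00j], [(-0.18-0j), (0.52+0j), -0.37+0.00j, -0.12+0.00j], [0.02+0.00j, (-0.06-0j), (0.04-0j), 0.01-0.00j]] + [[(0.41+0j), (-0.1+0j), (-0.19+0j), 0.26+0.00j], [(-0.22-0j), 0.05+0.00j, (0.11+0j), (-0.14+0j)], [(-0.5-0j), 0.12+0.00j, 0.24+0.00j, -0.32+0.00j], [-0.01-0.00j, 0j, 0.01+0.00j, -0.01+0.00j]] + [[0.12+0.06j, (0.11+0.1j), 0.04+0.02j, 0.16-0.24j], [(0.04+0.16j), (-0+0.18j), 0.02+0.05j, 0.35-0.05j], [0.04+0.17j, (-0+0.19j), 0.02+0.06j, (0.36-0.06j)], [(-0.14+0.09j), -0.17+0.05j, -0.04+0.04j, 0.16+0.31j]] + [[0.12-0.06j, (0.11-0.1j), (0.04-0.02j), (0.16+0.24j)], [0.04-0.16j, (-0-0.18j), (0.02-0.05j), (0.35+0.05j)], [(0.04-0.17j), (-0-0.19j), (0.02-0.06j), 0.36+0.06j], [(-0.14-0.09j), (-0.17-0.05j), -0.04-0.04j, 0.16-0.31j]]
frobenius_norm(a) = 1.62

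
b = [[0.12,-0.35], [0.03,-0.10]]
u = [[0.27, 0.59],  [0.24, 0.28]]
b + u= [[0.39, 0.24], [0.27, 0.18]]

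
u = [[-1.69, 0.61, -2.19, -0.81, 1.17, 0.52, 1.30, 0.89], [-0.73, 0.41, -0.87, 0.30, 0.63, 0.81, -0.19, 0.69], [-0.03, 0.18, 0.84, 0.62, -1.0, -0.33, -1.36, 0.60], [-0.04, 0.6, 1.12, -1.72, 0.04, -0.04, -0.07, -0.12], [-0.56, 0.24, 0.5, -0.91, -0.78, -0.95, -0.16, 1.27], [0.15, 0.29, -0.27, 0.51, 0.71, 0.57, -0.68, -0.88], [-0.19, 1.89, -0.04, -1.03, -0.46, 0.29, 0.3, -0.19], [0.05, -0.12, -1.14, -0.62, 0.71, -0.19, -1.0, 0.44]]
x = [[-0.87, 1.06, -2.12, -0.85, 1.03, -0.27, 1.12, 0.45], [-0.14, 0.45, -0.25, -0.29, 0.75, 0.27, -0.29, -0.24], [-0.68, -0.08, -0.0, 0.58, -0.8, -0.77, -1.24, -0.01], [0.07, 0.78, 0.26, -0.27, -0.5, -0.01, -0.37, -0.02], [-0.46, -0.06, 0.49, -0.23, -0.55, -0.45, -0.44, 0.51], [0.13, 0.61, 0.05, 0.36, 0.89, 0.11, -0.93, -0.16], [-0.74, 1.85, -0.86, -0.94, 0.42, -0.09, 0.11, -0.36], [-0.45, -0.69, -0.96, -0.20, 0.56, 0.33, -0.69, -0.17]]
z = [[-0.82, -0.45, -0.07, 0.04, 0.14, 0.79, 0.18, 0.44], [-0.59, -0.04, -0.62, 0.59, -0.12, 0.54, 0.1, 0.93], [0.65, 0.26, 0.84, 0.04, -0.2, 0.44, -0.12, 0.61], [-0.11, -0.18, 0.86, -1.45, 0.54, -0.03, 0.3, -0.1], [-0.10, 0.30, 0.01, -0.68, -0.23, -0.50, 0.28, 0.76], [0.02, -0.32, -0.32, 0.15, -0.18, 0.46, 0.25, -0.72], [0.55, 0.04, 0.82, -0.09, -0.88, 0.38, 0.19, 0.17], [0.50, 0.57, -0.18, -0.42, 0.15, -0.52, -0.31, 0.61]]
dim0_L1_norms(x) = [3.54, 5.58, 4.99, 3.72, 5.5, 2.3, 5.19, 1.92]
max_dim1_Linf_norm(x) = 2.12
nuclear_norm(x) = 11.60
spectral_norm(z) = 2.31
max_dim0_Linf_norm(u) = 2.19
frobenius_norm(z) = 3.90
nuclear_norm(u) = 14.74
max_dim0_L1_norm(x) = 5.58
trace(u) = -1.63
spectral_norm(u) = 4.19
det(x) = -0.02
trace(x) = -1.19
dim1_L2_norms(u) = [3.58, 1.76, 2.11, 2.14, 2.14, 1.58, 2.26, 1.85]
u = z + x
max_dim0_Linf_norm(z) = 1.45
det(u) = -4.55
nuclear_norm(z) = 8.93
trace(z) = -0.44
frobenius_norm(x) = 5.27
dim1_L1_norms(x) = [7.77, 2.68, 4.16, 2.28, 3.19, 3.24, 5.37, 4.05]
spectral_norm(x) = 3.87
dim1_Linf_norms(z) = [0.82, 0.93, 0.84, 1.45, 0.76, 0.72, 0.88, 0.61]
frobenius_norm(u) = 6.37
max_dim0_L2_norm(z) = 1.77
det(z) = 0.00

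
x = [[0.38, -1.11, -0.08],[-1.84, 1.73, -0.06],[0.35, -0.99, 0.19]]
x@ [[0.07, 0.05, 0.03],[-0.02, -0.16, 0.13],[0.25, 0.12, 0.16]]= [[0.03, 0.19, -0.15], [-0.18, -0.38, 0.16], [0.09, 0.2, -0.09]]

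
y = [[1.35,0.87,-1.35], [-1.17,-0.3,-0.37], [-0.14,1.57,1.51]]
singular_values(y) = [2.34, 2.13, 0.86]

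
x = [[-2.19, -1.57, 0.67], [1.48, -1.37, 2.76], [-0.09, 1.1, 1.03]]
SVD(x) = [[0.15,-0.97,0.16], [0.98,0.13,-0.13], [0.11,0.18,0.98]] @ diag([3.4550958295719933, 2.7856337377260765, 1.405829821748159]) @ [[0.32, -0.42, 0.85],[0.83, 0.55, -0.04],[-0.45, 0.72, 0.53]]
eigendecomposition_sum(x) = [[(-1.09+0.8j), (-0.75-1.05j), (0.44+0.93j)], [(0.69+0.9j), -0.87+0.65j, 0.77-0.39j], [-0.11-0.33j, 0.32-0.10j, (-0.26+0.04j)]] + [[-1.09-0.80j, (-0.75+1.05j), (0.44-0.93j)], [(0.69-0.9j), -0.87-0.65j, (0.77+0.39j)], [(-0.11+0.33j), (0.32+0.1j), (-0.26-0.04j)]] + [[-0.02+0.00j, -0.06-0.00j, -0.21+0.00j],[0.10-0.00j, (0.36+0j), (1.22-0j)],[0.13-0.00j, 0.46+0.00j, 1.56-0.00j]]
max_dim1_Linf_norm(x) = 2.76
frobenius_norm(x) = 4.66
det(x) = 13.53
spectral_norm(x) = 3.46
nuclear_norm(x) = 7.65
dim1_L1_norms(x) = [4.43, 5.61, 2.22]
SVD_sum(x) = [[0.17, -0.23, 0.45],[1.08, -1.44, 2.87],[0.12, -0.16, 0.32]] + [[-2.26, -1.5, 0.10], [0.31, 0.21, -0.01], [0.41, 0.28, -0.02]] + [[-0.10, 0.16, 0.12], [0.09, -0.13, -0.1], [-0.62, 0.98, 0.73]]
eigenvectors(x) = [[-0.75+0.00j, -0.75-0.00j, -0.11+0.00j], [0.01+0.63j, (0.01-0.63j), 0.61+0.00j], [0.06-0.19j, 0.06+0.19j, (0.78+0j)]]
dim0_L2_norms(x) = [2.64, 2.36, 3.02]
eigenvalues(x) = [(-2.22+1.48j), (-2.22-1.48j), (1.9+0j)]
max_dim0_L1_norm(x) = 4.46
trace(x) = -2.53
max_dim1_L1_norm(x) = 5.61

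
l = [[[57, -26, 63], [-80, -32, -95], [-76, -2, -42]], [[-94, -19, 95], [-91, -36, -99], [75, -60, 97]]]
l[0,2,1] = -2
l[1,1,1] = -36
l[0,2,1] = -2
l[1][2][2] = 97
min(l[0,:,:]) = -95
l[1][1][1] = -36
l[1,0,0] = -94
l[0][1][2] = -95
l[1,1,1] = -36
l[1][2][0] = 75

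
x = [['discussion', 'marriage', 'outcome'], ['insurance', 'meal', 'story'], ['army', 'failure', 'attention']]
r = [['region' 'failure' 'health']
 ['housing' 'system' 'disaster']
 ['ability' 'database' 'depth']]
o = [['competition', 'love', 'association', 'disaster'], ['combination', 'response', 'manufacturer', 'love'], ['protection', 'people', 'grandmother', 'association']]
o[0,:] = ['competition', 'love', 'association', 'disaster']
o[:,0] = ['competition', 'combination', 'protection']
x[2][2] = 'attention'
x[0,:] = ['discussion', 'marriage', 'outcome']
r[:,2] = ['health', 'disaster', 'depth']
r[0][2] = 'health'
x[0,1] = 'marriage'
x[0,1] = 'marriage'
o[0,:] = ['competition', 'love', 'association', 'disaster']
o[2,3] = 'association'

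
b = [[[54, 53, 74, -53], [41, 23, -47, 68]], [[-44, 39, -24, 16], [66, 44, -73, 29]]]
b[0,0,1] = 53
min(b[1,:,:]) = -73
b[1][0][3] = 16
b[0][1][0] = 41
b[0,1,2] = -47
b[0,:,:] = [[54, 53, 74, -53], [41, 23, -47, 68]]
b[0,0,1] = 53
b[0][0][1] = 53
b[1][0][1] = 39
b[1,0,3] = 16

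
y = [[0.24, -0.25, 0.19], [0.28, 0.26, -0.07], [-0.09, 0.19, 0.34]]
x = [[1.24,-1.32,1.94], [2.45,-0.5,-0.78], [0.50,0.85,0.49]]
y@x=[[-0.22,-0.03,0.75], [0.95,-0.56,0.31], [0.52,0.31,-0.16]]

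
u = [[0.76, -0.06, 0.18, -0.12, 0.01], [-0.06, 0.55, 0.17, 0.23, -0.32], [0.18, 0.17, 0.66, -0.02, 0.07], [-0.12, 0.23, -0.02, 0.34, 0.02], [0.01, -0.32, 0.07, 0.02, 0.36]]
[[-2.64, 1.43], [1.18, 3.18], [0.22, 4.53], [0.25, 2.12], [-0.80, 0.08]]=u @ [[-3.84, 1.62],  [1.21, 4.55],  [1.15, 5.04],  [-1.30, 3.84],  [-1.2, 3.02]]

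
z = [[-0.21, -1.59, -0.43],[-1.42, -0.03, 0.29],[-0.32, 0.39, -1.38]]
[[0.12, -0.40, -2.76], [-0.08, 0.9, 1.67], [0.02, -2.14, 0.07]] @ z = [[1.43, -1.26, 3.64],[-1.80, 0.75, -2.01],[3.01, 0.06, -0.73]]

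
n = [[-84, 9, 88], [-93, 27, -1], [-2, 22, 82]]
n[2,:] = [-2, 22, 82]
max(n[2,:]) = 82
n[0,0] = -84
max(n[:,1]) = 27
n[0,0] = -84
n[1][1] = 27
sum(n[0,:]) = 13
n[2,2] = 82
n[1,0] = -93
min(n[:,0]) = -93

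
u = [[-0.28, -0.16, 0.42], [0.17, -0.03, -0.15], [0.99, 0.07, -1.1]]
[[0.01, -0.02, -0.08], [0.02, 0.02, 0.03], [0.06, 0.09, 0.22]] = u @ [[0.02,0.15,0.04], [-0.2,0.01,0.01], [-0.05,0.05,-0.16]]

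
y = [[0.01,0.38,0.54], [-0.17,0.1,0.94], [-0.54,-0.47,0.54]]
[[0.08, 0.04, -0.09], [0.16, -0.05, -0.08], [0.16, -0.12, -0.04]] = y @ [[-0.21, -0.13, 0.25], [0.04, 0.27, -0.22], [0.13, -0.11, -0.02]]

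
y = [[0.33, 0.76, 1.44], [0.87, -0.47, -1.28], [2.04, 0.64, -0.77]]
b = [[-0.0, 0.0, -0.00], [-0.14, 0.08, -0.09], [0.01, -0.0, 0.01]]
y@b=[[-0.09, 0.06, -0.05], [0.05, -0.04, 0.03], [-0.10, 0.05, -0.07]]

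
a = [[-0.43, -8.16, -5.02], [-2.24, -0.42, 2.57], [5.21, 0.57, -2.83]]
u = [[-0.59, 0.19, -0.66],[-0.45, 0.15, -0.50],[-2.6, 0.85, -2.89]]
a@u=[[16.98, -5.57, 18.87], [-5.17, 1.7, -5.74], [4.03, -1.33, 4.46]]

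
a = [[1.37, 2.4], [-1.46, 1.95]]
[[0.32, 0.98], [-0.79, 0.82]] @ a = [[-0.99, 2.68],[-2.28, -0.3]]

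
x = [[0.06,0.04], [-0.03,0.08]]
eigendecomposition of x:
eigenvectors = [[0.76+0.00j, (0.76-0j)], [(0.19+0.63j), (0.19-0.63j)]]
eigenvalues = [(0.07+0.03j), (0.07-0.03j)]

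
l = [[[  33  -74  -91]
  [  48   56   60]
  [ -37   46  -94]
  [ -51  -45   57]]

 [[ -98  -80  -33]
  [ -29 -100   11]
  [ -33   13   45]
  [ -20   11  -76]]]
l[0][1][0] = 48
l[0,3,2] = 57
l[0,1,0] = 48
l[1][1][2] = 11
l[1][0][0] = -98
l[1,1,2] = 11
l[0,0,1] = -74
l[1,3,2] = -76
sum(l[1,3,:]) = -85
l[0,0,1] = -74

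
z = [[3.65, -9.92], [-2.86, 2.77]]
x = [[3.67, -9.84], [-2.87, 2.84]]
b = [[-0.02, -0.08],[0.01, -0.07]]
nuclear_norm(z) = 12.81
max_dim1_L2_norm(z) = 10.57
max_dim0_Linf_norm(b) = 0.08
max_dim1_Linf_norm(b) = 0.08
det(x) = -17.82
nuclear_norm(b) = 0.13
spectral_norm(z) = 11.18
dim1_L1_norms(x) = [13.51, 5.71]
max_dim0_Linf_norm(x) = 9.84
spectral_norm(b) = 0.11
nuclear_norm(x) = 12.74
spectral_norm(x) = 11.14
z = b + x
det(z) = -18.26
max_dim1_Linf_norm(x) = 9.84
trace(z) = 6.42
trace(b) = -0.09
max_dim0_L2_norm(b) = 0.11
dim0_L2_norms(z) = [4.64, 10.3]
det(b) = 0.00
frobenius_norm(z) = 11.30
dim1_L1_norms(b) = [0.1, 0.08]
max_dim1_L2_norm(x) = 10.5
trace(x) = 6.51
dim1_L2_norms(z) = [10.57, 3.98]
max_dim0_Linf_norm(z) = 9.92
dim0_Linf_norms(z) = [3.65, 9.92]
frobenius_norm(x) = 11.25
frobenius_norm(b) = 0.11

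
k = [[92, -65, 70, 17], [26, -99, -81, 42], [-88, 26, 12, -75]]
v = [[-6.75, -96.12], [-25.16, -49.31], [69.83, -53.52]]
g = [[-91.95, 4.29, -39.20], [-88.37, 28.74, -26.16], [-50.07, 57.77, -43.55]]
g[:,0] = [-91.95, -88.37, -50.07]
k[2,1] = 26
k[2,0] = -88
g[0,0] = -91.95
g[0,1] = 4.29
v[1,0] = -25.16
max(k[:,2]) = 70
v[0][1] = -96.12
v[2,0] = 69.83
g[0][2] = -39.2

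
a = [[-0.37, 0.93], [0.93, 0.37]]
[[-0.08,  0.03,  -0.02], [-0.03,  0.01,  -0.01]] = a@[[-0.00,  0.00,  0.00], [-0.09,  0.03,  -0.02]]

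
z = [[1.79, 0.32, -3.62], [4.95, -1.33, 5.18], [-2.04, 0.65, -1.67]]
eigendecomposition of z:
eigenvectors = [[-0.24, 0.78, 0.16], [0.90, 0.57, 0.97], [-0.36, -0.25, 0.15]]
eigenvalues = [-4.71, 3.19, 0.31]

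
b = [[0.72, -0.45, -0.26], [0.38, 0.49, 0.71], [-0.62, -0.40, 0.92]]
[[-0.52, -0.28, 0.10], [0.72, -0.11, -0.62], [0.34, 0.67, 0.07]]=b@ [[-0.09, -0.46, -0.31], [0.67, -0.29, -0.51], [0.60, 0.29, -0.36]]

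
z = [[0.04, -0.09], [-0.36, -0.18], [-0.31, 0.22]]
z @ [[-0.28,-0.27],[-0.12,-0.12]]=[[-0.00,-0.0], [0.12,0.12], [0.06,0.06]]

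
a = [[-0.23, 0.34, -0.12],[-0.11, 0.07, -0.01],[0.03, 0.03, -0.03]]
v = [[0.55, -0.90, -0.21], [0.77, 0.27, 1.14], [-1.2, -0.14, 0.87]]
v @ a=[[-0.03, 0.12, -0.05], [-0.17, 0.31, -0.13], [0.32, -0.39, 0.12]]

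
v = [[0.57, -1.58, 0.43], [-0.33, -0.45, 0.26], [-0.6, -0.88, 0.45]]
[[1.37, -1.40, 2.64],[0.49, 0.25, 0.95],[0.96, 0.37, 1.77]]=v @ [[-0.31, -0.99, -0.03], [-1.09, 0.85, -1.32], [-0.41, 1.17, 1.32]]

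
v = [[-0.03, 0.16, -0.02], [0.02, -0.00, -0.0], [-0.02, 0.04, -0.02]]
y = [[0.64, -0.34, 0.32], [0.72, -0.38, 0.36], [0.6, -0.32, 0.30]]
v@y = [[0.08,-0.04,0.04],[0.01,-0.01,0.01],[0.00,-0.0,0.0]]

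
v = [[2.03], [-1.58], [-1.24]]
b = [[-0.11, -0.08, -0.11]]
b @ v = [[0.04]]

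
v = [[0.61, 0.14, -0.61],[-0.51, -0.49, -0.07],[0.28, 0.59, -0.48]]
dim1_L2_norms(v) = [0.87, 0.71, 0.81]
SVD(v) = [[-0.64, -0.62, -0.45], [0.45, -0.78, 0.43], [-0.62, 0.07, 0.78]] @ diag([1.234051147586023, 0.52430212358967, 0.3578058808082709]) @ [[-0.65, -0.55, 0.53], [0.08, 0.65, 0.76], [-0.76, 0.53, -0.38]]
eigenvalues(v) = [(0.55+0j), (-0.45+0.47j), (-0.45-0.47j)]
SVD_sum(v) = [[0.51, 0.44, -0.42], [-0.36, -0.31, 0.30], [0.49, 0.42, -0.4]] + [[-0.02, -0.21, -0.25],  [-0.03, -0.26, -0.31],  [0.0, 0.03, 0.03]] + [[0.12, -0.08, 0.06], [-0.12, 0.08, -0.06], [-0.21, 0.15, -0.11]]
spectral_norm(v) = 1.23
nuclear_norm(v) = 2.12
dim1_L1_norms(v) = [1.36, 1.07, 1.35]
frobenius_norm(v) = 1.39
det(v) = 0.23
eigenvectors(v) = [[(-0.9+0j), -0.39-0.10j, -0.39+0.10j], [0.44+0.00j, (0.15-0.53j), (0.15+0.53j)], [(0.01+0j), -0.73+0.00j, -0.73-0.00j]]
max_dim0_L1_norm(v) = 1.4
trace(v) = -0.36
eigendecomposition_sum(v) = [[0.50-0.00j, (-0.1-0j), (-0.29-0j)], [(-0.24+0j), (0.05+0j), (0.14+0j)], [(-0+0j), 0j, 0j]] + [[(0.06+0.1j), 0.12+0.20j, -0.16+0.08j], [(-0.13+0.07j), (-0.27+0.15j), -0.11-0.22j], [(0.14+0.14j), 0.29+0.29j, -0.24+0.22j]] + [[0.06-0.10j,0.12-0.20j,(-0.16-0.08j)], [(-0.13-0.07j),(-0.27-0.15j),(-0.11+0.22j)], [(0.14-0.14j),0.29-0.29j,(-0.24-0.22j)]]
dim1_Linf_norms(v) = [0.61, 0.51, 0.59]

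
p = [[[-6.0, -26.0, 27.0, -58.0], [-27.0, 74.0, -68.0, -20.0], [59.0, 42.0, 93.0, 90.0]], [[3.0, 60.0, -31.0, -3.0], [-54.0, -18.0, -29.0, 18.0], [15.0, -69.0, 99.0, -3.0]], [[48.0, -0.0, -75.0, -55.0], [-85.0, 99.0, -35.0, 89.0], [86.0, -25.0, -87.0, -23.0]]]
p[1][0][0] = 3.0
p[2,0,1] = -0.0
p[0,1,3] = -20.0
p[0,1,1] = 74.0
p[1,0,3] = -3.0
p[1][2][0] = 15.0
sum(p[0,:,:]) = 180.0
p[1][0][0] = 3.0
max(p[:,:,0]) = 86.0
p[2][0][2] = -75.0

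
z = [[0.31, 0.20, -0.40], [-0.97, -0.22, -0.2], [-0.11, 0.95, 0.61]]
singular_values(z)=[1.19, 1.0, 0.43]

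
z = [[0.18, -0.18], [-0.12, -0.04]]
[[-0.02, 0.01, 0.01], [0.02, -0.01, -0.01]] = z@[[-0.13,0.08,0.04], [-0.01,0.02,0.01]]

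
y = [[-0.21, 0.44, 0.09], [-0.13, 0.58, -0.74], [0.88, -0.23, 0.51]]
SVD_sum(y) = [[-0.17, 0.14, -0.18],[-0.5, 0.41, -0.53],[0.58, -0.47, 0.61]] + [[0.02, 0.01, -0.01], [0.36, 0.22, -0.16], [0.31, 0.2, -0.14]] + [[-0.06,0.29,0.28], [0.01,-0.05,-0.05], [-0.01,0.04,0.04]]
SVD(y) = [[-0.22, -0.03, 0.98], [-0.64, -0.75, -0.17], [0.74, -0.66, 0.14]] @ diag([1.3030846509919667, 0.6018848421618398, 0.41689930333949987]) @ [[0.6,-0.49,0.64], [-0.79,-0.50,0.36], [-0.14,0.72,0.68]]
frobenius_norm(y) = 1.49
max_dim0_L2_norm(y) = 0.91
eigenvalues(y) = [(-0.53+0j), (0.7+0.35j), (0.7-0.35j)]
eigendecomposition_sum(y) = [[(-0.32+0j), (0.15-0j), (0.14-0j)],[(0.17-0j), (-0.08+0j), -0.07+0.00j],[0.30-0.00j, -0.15+0.00j, -0.13+0.00j]] + [[(0.05+0.25j), 0.14-0.03j, -0.02+0.28j], [(-0.15+0.57j), 0.33+0.08j, (-0.33+0.55j)], [(0.29-0.07j), (-0.04-0.17j), 0.32+0.02j]] + [[0.05-0.25j,  0.14+0.03j,  (-0.02-0.28j)], [(-0.15-0.57j),  0.33-0.08j,  -0.33-0.55j], [(0.29+0.07j),  (-0.04+0.17j),  0.32-0.02j]]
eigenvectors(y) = [[(0.67+0j),(0.32-0.16j),0.32+0.16j], [(-0.35+0j),(0.84+0j),0.84-0.00j], [(-0.65+0j),-0.20-0.37j,-0.20+0.37j]]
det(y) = -0.33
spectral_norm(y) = 1.30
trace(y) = 0.88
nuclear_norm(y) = 2.32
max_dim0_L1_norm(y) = 1.34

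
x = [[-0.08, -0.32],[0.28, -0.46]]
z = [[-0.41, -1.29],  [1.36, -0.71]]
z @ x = [[-0.33, 0.72], [-0.31, -0.11]]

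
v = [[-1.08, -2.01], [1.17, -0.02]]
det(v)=2.373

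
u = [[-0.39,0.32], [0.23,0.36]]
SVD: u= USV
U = [[0.95,  0.3], [0.30,  -0.95]]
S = [0.51, 0.42]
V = [[-0.59,0.81], [-0.81,-0.59]]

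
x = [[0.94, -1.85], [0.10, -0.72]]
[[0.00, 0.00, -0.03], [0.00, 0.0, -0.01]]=x @ [[-0.0, 0.0, -0.01],[0.00, -0.0, 0.01]]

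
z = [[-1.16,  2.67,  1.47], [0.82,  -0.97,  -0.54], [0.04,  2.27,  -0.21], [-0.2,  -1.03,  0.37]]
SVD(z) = [[-0.79,0.43,0.42], [0.31,-0.31,0.90], [-0.5,-0.68,-0.04], [0.19,0.50,0.13]] @ diag([4.056850623902529, 1.5599949862697855, 0.29168246117102276]) @ [[0.27, -0.92, -0.28], [-0.57, -0.39, 0.73], [0.78, 0.04, 0.63]]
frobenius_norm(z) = 4.36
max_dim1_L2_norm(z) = 3.26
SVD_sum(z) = [[-0.87, 2.93, 0.90], [0.35, -1.17, -0.36], [-0.55, 1.85, 0.57], [0.22, -0.72, -0.22]] + [[-0.38, -0.27, 0.49], [0.27, 0.19, -0.35], [0.6, 0.42, -0.77], [-0.44, -0.31, 0.57]] + [[0.09, 0.00, 0.08], [0.20, 0.01, 0.16], [-0.01, -0.0, -0.01], [0.03, 0.0, 0.02]]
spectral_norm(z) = 4.06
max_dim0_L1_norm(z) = 6.94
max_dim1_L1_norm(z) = 5.3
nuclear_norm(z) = 5.91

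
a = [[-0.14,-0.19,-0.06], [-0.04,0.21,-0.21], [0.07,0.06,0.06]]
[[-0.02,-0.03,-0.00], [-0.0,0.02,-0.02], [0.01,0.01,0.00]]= a@[[0.1, 0.03, 0.1],[0.03, 0.12, -0.07],[0.03, 0.02, 0.03]]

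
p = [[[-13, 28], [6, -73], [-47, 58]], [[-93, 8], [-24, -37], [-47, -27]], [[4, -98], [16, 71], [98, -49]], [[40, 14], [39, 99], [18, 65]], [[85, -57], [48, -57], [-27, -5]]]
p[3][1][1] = 99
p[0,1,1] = -73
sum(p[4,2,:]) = -32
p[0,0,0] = -13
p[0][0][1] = 28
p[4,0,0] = 85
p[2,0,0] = 4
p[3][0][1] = 14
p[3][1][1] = 99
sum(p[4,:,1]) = -119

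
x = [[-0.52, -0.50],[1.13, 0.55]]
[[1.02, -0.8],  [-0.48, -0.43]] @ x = [[-1.43, -0.95],[-0.24, 0.0]]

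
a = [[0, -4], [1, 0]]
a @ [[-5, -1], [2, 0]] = [[-8, 0], [-5, -1]]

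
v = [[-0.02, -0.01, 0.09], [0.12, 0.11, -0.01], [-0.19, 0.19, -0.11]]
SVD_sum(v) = [[0.02, -0.02, 0.01], [0.0, -0.00, 0.00], [-0.19, 0.19, -0.12]] + [[-0.03, -0.02, 0.01], [0.12, 0.1, -0.03], [-0.0, -0.00, 0.00]] + [[-0.01, 0.03, 0.07], [-0.0, 0.01, 0.02], [-0.00, 0.00, 0.01]]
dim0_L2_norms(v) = [0.23, 0.22, 0.14]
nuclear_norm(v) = 0.54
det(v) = 0.00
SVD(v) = [[0.1, 0.22, -0.97], [0.01, -0.98, -0.22], [-0.99, 0.02, -0.10]] @ diag([0.29178445573235867, 0.1661339130257703, 0.08222745487802105]) @ [[0.64,-0.65,0.41], [-0.75,-0.64,0.17], [0.15,-0.41,-0.9]]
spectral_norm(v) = 0.29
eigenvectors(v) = [[(0.18+0.43j), 0.18-0.43j, 0.22+0.00j], [(0.04-0.25j), (0.04+0.25j), 0.85+0.00j], [(-0.85+0j), (-0.85-0j), (0.48+0j)]]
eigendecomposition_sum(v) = [[-0.02+0.08j, -0.02-0.03j, (0.04+0.02j)], [0.03-0.03j, 0.02j, -0.01-0.02j], [(-0.11-0.08j), (0.06-0.01j), (-0.06+0.06j)]] + [[-0.02-0.08j, (-0.02+0.03j), 0.04-0.02j], [(0.03+0.03j), 0.00-0.02j, -0.01+0.02j], [-0.11+0.08j, 0.06+0.01j, -0.06-0.06j]] + [[(0.02-0j), (0.03-0j), 0.00+0.00j], [(0.06-0j), 0.11-0.00j, (0.02+0j)], [0.04-0.00j, (0.06-0j), 0.01+0.00j]]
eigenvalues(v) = [(-0.08+0.15j), (-0.08-0.15j), (0.14+0j)]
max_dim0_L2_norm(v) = 0.23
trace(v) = -0.02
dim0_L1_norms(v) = [0.33, 0.31, 0.21]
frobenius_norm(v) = 0.35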